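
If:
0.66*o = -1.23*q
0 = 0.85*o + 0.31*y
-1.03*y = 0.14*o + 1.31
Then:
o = 0.49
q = -0.26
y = -1.34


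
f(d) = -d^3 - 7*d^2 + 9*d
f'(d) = -3*d^2 - 14*d + 9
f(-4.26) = -88.06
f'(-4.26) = 14.20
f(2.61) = -41.97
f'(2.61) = -47.98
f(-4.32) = -88.90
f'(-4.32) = 13.49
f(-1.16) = -18.30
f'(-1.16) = 21.20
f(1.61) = -7.83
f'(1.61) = -21.32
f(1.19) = -0.89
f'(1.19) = -11.91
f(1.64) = -8.48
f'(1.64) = -22.03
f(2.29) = -28.11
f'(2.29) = -38.79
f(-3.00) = -63.00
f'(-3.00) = 24.00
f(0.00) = 0.00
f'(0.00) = 9.00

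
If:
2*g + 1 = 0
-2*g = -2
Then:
No Solution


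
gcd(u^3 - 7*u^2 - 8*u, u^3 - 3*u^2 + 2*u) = u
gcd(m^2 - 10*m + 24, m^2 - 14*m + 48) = m - 6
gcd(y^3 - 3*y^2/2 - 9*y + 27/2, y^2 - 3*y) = y - 3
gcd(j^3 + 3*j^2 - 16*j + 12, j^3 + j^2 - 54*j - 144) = j + 6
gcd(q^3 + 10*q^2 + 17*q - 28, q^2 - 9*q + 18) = 1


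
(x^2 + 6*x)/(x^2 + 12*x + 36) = x/(x + 6)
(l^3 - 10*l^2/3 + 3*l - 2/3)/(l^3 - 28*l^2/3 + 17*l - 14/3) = (l - 1)/(l - 7)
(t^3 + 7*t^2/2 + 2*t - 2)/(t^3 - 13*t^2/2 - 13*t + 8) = (t + 2)/(t - 8)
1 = 1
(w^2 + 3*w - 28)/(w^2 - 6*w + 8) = (w + 7)/(w - 2)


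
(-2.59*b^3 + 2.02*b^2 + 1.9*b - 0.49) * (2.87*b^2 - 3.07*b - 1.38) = -7.4333*b^5 + 13.7487*b^4 + 2.8258*b^3 - 10.0269*b^2 - 1.1177*b + 0.6762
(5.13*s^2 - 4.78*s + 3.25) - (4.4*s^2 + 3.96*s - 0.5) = 0.73*s^2 - 8.74*s + 3.75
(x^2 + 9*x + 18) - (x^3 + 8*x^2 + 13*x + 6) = -x^3 - 7*x^2 - 4*x + 12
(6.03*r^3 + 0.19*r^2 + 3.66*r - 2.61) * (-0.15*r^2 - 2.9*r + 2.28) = -0.9045*r^5 - 17.5155*r^4 + 12.6484*r^3 - 9.7893*r^2 + 15.9138*r - 5.9508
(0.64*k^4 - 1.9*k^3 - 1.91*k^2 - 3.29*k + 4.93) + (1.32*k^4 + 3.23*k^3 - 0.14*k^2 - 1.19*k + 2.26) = 1.96*k^4 + 1.33*k^3 - 2.05*k^2 - 4.48*k + 7.19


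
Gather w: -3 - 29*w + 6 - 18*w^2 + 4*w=-18*w^2 - 25*w + 3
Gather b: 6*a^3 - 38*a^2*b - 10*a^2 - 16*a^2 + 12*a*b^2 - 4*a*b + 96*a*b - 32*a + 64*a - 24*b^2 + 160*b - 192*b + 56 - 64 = 6*a^3 - 26*a^2 + 32*a + b^2*(12*a - 24) + b*(-38*a^2 + 92*a - 32) - 8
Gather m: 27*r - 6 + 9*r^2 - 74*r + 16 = 9*r^2 - 47*r + 10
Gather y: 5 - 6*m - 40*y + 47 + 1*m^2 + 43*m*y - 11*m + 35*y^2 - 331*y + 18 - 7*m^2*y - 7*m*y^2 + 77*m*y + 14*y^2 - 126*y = m^2 - 17*m + y^2*(49 - 7*m) + y*(-7*m^2 + 120*m - 497) + 70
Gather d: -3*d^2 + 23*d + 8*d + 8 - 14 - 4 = -3*d^2 + 31*d - 10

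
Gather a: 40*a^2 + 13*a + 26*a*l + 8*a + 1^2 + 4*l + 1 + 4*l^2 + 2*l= 40*a^2 + a*(26*l + 21) + 4*l^2 + 6*l + 2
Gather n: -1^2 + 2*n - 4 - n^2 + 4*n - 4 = -n^2 + 6*n - 9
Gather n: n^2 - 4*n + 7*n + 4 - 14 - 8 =n^2 + 3*n - 18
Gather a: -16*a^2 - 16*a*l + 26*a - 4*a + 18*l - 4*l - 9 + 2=-16*a^2 + a*(22 - 16*l) + 14*l - 7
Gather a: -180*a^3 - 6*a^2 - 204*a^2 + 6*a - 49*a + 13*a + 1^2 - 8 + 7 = -180*a^3 - 210*a^2 - 30*a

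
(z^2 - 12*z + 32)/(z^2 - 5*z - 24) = (z - 4)/(z + 3)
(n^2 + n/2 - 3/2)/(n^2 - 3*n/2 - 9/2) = (n - 1)/(n - 3)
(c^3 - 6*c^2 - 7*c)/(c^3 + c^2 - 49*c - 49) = c/(c + 7)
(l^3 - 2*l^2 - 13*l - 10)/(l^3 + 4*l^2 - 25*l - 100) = (l^2 + 3*l + 2)/(l^2 + 9*l + 20)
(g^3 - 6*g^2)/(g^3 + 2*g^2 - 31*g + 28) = g^2*(g - 6)/(g^3 + 2*g^2 - 31*g + 28)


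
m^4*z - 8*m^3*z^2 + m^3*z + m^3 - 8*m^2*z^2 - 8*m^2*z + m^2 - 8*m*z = m*(m + 1)*(m - 8*z)*(m*z + 1)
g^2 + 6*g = g*(g + 6)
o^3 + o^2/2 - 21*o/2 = o*(o - 3)*(o + 7/2)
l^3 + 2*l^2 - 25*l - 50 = (l - 5)*(l + 2)*(l + 5)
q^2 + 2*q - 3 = (q - 1)*(q + 3)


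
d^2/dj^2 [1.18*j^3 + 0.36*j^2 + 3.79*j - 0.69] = 7.08*j + 0.72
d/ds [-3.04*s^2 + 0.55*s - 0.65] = 0.55 - 6.08*s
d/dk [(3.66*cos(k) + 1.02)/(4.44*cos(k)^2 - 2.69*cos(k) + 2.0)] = (16.2504*cos(k)^2 + 9.0576*cos(k) - 10.0638)*sin(k)/(19.7136*cos(k)^4 - 23.8872*cos(k)^3 + 24.9961*cos(k)^2 - 10.76*cos(k) + 4.0)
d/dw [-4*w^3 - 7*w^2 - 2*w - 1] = -12*w^2 - 14*w - 2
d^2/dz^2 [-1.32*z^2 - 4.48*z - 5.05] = -2.64000000000000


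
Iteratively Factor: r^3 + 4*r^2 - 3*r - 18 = (r - 2)*(r^2 + 6*r + 9) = (r - 2)*(r + 3)*(r + 3)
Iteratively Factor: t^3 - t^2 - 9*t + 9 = (t + 3)*(t^2 - 4*t + 3) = (t - 3)*(t + 3)*(t - 1)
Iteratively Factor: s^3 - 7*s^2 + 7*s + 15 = (s + 1)*(s^2 - 8*s + 15) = (s - 5)*(s + 1)*(s - 3)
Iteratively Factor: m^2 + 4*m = (m)*(m + 4)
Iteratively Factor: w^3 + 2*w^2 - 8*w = (w + 4)*(w^2 - 2*w) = (w - 2)*(w + 4)*(w)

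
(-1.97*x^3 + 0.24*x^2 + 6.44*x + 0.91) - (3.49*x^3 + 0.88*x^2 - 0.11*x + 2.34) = -5.46*x^3 - 0.64*x^2 + 6.55*x - 1.43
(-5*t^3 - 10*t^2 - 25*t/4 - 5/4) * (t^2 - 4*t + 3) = -5*t^5 + 10*t^4 + 75*t^3/4 - 25*t^2/4 - 55*t/4 - 15/4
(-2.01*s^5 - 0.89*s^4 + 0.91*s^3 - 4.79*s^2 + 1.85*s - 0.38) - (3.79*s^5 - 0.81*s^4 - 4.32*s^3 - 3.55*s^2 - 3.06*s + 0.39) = -5.8*s^5 - 0.08*s^4 + 5.23*s^3 - 1.24*s^2 + 4.91*s - 0.77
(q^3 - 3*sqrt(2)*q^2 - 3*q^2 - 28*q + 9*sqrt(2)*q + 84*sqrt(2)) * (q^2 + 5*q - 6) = q^5 - 3*sqrt(2)*q^4 + 2*q^4 - 49*q^3 - 6*sqrt(2)*q^3 - 122*q^2 + 147*sqrt(2)*q^2 + 168*q + 366*sqrt(2)*q - 504*sqrt(2)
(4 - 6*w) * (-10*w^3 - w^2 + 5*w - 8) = 60*w^4 - 34*w^3 - 34*w^2 + 68*w - 32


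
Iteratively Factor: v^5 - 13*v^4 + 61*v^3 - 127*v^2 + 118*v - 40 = (v - 4)*(v^4 - 9*v^3 + 25*v^2 - 27*v + 10) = (v - 4)*(v - 1)*(v^3 - 8*v^2 + 17*v - 10) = (v - 4)*(v - 1)^2*(v^2 - 7*v + 10) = (v - 4)*(v - 2)*(v - 1)^2*(v - 5)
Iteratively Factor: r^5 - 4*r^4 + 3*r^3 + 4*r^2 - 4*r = (r + 1)*(r^4 - 5*r^3 + 8*r^2 - 4*r) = (r - 2)*(r + 1)*(r^3 - 3*r^2 + 2*r) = (r - 2)^2*(r + 1)*(r^2 - r) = r*(r - 2)^2*(r + 1)*(r - 1)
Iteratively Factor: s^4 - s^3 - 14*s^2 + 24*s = (s - 2)*(s^3 + s^2 - 12*s) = s*(s - 2)*(s^2 + s - 12) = s*(s - 2)*(s + 4)*(s - 3)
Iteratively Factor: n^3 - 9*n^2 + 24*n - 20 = (n - 2)*(n^2 - 7*n + 10) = (n - 5)*(n - 2)*(n - 2)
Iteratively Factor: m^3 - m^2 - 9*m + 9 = (m - 1)*(m^2 - 9) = (m - 1)*(m + 3)*(m - 3)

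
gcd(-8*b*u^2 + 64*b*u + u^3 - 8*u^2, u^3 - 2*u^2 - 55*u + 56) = u - 8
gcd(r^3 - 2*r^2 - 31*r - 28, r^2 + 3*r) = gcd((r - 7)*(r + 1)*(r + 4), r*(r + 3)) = 1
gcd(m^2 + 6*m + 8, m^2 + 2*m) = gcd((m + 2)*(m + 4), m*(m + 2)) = m + 2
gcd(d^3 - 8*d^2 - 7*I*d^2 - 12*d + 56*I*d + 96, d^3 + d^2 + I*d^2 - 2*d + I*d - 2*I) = 1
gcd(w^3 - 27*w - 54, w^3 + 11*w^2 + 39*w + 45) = w^2 + 6*w + 9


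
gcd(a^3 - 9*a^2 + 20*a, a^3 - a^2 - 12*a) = a^2 - 4*a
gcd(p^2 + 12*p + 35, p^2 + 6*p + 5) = p + 5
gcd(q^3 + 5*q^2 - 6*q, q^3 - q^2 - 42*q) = q^2 + 6*q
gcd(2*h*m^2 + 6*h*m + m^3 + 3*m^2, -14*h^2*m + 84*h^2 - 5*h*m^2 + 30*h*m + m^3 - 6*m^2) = 2*h + m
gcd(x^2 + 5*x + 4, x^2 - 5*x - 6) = x + 1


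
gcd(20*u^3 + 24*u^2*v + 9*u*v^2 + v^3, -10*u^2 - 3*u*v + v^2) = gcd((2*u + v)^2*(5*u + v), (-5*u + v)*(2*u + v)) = 2*u + v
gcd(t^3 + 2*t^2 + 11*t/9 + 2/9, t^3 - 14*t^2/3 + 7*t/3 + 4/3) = t + 1/3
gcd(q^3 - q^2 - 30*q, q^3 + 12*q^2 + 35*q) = q^2 + 5*q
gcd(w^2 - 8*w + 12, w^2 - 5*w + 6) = w - 2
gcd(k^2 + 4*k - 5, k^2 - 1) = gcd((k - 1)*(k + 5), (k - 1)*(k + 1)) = k - 1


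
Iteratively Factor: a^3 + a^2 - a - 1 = (a + 1)*(a^2 - 1) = (a + 1)^2*(a - 1)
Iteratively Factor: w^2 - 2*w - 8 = (w + 2)*(w - 4)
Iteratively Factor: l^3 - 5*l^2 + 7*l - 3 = (l - 3)*(l^2 - 2*l + 1) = (l - 3)*(l - 1)*(l - 1)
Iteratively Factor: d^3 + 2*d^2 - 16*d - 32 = (d + 2)*(d^2 - 16) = (d + 2)*(d + 4)*(d - 4)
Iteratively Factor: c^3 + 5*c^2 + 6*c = (c + 3)*(c^2 + 2*c) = c*(c + 3)*(c + 2)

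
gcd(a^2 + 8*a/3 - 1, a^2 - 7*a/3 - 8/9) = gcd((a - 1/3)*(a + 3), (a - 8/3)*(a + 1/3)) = 1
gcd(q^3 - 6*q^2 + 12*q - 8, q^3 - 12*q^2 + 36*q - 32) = q^2 - 4*q + 4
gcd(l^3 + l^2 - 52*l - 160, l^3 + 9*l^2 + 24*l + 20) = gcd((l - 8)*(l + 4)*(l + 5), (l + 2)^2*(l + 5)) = l + 5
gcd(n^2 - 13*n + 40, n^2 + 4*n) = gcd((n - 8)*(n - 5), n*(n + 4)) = 1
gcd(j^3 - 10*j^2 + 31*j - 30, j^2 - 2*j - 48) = 1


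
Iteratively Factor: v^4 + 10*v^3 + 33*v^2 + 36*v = (v + 3)*(v^3 + 7*v^2 + 12*v) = v*(v + 3)*(v^2 + 7*v + 12) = v*(v + 3)*(v + 4)*(v + 3)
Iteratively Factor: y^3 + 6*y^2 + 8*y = (y)*(y^2 + 6*y + 8) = y*(y + 4)*(y + 2)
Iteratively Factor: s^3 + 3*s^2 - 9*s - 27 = (s + 3)*(s^2 - 9) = (s + 3)^2*(s - 3)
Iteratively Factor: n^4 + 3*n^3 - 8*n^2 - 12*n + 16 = (n - 2)*(n^3 + 5*n^2 + 2*n - 8) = (n - 2)*(n + 2)*(n^2 + 3*n - 4) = (n - 2)*(n + 2)*(n + 4)*(n - 1)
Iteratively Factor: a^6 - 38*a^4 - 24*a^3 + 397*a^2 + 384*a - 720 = (a - 5)*(a^5 + 5*a^4 - 13*a^3 - 89*a^2 - 48*a + 144) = (a - 5)*(a + 4)*(a^4 + a^3 - 17*a^2 - 21*a + 36) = (a - 5)*(a - 4)*(a + 4)*(a^3 + 5*a^2 + 3*a - 9) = (a - 5)*(a - 4)*(a + 3)*(a + 4)*(a^2 + 2*a - 3) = (a - 5)*(a - 4)*(a + 3)^2*(a + 4)*(a - 1)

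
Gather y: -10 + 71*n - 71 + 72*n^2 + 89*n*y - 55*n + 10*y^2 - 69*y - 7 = 72*n^2 + 16*n + 10*y^2 + y*(89*n - 69) - 88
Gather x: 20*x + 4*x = 24*x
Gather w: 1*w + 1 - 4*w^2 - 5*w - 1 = -4*w^2 - 4*w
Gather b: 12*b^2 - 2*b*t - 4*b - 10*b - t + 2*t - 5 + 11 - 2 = 12*b^2 + b*(-2*t - 14) + t + 4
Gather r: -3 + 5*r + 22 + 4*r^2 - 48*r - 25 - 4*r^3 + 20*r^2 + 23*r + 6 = -4*r^3 + 24*r^2 - 20*r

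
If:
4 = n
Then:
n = 4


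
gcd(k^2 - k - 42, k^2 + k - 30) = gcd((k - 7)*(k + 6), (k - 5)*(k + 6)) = k + 6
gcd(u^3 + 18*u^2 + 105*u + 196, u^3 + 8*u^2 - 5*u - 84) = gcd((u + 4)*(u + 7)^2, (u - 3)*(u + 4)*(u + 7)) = u^2 + 11*u + 28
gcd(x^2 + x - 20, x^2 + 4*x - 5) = x + 5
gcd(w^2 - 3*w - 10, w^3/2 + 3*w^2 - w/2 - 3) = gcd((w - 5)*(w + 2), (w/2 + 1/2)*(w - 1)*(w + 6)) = 1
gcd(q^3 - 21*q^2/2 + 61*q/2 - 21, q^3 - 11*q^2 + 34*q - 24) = q^2 - 7*q + 6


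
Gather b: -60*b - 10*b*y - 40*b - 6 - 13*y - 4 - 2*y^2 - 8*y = b*(-10*y - 100) - 2*y^2 - 21*y - 10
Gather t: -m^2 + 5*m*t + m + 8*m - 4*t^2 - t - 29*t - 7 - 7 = -m^2 + 9*m - 4*t^2 + t*(5*m - 30) - 14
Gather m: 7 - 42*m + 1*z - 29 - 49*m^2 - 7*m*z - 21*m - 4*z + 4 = -49*m^2 + m*(-7*z - 63) - 3*z - 18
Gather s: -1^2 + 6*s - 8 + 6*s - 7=12*s - 16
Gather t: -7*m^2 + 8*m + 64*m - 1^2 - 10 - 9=-7*m^2 + 72*m - 20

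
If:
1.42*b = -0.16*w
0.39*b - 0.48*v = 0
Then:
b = -0.112676056338028*w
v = -0.0915492957746479*w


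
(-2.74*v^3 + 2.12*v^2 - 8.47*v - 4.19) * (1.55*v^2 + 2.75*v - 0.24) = -4.247*v^5 - 4.249*v^4 - 6.6409*v^3 - 30.2958*v^2 - 9.4897*v + 1.0056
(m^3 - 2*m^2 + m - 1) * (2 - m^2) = -m^5 + 2*m^4 + m^3 - 3*m^2 + 2*m - 2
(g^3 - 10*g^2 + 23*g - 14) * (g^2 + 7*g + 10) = g^5 - 3*g^4 - 37*g^3 + 47*g^2 + 132*g - 140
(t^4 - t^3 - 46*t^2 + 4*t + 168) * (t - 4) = t^5 - 5*t^4 - 42*t^3 + 188*t^2 + 152*t - 672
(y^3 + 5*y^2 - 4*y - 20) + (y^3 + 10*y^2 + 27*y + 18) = 2*y^3 + 15*y^2 + 23*y - 2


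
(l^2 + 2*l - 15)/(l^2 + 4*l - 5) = (l - 3)/(l - 1)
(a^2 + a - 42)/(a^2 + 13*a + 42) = (a - 6)/(a + 6)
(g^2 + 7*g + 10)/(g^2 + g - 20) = (g + 2)/(g - 4)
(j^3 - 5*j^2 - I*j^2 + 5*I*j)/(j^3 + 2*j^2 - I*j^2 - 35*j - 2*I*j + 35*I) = j/(j + 7)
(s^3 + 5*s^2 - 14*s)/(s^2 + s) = (s^2 + 5*s - 14)/(s + 1)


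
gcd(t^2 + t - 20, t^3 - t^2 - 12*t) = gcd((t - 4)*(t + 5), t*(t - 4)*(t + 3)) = t - 4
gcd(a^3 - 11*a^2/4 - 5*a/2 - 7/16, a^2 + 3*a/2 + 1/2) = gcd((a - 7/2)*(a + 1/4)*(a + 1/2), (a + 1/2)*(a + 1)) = a + 1/2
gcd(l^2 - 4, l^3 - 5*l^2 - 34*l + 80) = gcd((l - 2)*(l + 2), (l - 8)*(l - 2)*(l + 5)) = l - 2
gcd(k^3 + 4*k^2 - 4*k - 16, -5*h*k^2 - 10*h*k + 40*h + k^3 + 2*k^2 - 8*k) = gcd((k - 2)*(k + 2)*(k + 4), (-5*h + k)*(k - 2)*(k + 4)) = k^2 + 2*k - 8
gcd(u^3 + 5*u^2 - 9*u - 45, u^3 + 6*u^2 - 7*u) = 1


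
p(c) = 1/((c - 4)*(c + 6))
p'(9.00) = 0.00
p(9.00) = 0.01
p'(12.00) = 0.00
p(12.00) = 0.01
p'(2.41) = -0.04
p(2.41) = -0.07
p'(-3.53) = 0.01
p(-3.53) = -0.05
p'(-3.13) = 0.01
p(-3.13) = -0.05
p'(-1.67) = 0.00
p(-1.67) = -0.04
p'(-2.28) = 0.00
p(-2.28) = -0.04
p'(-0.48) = -0.00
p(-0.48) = -0.04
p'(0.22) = -0.00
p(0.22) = -0.04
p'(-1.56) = 0.00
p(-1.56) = -0.04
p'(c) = -1/((c - 4)*(c + 6)^2) - 1/((c - 4)^2*(c + 6)) = 2*(-c - 1)/(c^4 + 4*c^3 - 44*c^2 - 96*c + 576)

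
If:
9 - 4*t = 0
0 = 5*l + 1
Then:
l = -1/5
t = 9/4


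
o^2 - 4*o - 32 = (o - 8)*(o + 4)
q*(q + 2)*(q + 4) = q^3 + 6*q^2 + 8*q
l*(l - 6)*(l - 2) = l^3 - 8*l^2 + 12*l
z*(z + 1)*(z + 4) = z^3 + 5*z^2 + 4*z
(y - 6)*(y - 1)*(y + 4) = y^3 - 3*y^2 - 22*y + 24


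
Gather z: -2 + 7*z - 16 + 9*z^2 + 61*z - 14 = 9*z^2 + 68*z - 32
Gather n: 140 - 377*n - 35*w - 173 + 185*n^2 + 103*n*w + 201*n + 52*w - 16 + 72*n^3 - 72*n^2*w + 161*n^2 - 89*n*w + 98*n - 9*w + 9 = 72*n^3 + n^2*(346 - 72*w) + n*(14*w - 78) + 8*w - 40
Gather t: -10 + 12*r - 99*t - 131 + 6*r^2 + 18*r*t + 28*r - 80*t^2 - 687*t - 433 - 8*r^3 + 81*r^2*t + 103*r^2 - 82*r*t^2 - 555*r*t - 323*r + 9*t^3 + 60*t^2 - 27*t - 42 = -8*r^3 + 109*r^2 - 283*r + 9*t^3 + t^2*(-82*r - 20) + t*(81*r^2 - 537*r - 813) - 616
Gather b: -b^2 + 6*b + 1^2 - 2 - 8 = -b^2 + 6*b - 9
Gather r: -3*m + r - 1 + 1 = -3*m + r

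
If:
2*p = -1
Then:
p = -1/2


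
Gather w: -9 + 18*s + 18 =18*s + 9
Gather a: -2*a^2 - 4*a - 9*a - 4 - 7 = -2*a^2 - 13*a - 11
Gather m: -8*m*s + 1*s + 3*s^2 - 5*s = -8*m*s + 3*s^2 - 4*s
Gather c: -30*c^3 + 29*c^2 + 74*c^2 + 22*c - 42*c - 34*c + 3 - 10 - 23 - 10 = -30*c^3 + 103*c^2 - 54*c - 40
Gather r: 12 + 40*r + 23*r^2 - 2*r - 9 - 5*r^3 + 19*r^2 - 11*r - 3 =-5*r^3 + 42*r^2 + 27*r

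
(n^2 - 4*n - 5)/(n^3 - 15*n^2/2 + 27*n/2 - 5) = 2*(n + 1)/(2*n^2 - 5*n + 2)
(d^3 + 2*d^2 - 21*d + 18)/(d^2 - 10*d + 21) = (d^2 + 5*d - 6)/(d - 7)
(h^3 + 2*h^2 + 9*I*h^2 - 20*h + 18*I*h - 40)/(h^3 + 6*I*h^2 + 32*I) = (h^2 + h*(2 + 5*I) + 10*I)/(h^2 + 2*I*h + 8)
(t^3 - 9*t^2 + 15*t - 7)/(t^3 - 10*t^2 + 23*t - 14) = (t - 1)/(t - 2)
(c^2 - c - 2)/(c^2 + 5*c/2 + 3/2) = 2*(c - 2)/(2*c + 3)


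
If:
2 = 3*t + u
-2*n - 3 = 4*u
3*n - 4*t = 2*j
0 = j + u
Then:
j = 43/16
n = 31/8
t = 25/16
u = -43/16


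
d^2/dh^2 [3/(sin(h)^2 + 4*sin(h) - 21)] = 6*(-2*sin(h)^4 - 6*sin(h)^3 - 47*sin(h)^2 - 30*sin(h) + 37)/(sin(h)^2 + 4*sin(h) - 21)^3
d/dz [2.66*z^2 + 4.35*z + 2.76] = 5.32*z + 4.35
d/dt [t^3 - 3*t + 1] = 3*t^2 - 3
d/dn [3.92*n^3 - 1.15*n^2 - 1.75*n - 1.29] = 11.76*n^2 - 2.3*n - 1.75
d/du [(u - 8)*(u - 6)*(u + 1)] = 3*u^2 - 26*u + 34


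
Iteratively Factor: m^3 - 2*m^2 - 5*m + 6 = (m - 3)*(m^2 + m - 2) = (m - 3)*(m + 2)*(m - 1)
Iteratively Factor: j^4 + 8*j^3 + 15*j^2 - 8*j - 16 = (j + 4)*(j^3 + 4*j^2 - j - 4) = (j + 1)*(j + 4)*(j^2 + 3*j - 4) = (j - 1)*(j + 1)*(j + 4)*(j + 4)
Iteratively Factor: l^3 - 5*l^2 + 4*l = (l - 4)*(l^2 - l) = l*(l - 4)*(l - 1)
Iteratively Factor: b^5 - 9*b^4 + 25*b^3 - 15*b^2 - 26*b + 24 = (b - 3)*(b^4 - 6*b^3 + 7*b^2 + 6*b - 8) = (b - 3)*(b - 2)*(b^3 - 4*b^2 - b + 4) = (b - 4)*(b - 3)*(b - 2)*(b^2 - 1) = (b - 4)*(b - 3)*(b - 2)*(b - 1)*(b + 1)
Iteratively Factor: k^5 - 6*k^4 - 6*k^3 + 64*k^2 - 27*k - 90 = (k + 1)*(k^4 - 7*k^3 + k^2 + 63*k - 90) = (k - 2)*(k + 1)*(k^3 - 5*k^2 - 9*k + 45) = (k - 3)*(k - 2)*(k + 1)*(k^2 - 2*k - 15) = (k - 5)*(k - 3)*(k - 2)*(k + 1)*(k + 3)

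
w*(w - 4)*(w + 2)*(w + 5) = w^4 + 3*w^3 - 18*w^2 - 40*w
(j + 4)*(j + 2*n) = j^2 + 2*j*n + 4*j + 8*n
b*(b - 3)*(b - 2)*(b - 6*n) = b^4 - 6*b^3*n - 5*b^3 + 30*b^2*n + 6*b^2 - 36*b*n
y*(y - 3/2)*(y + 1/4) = y^3 - 5*y^2/4 - 3*y/8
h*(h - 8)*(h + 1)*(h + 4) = h^4 - 3*h^3 - 36*h^2 - 32*h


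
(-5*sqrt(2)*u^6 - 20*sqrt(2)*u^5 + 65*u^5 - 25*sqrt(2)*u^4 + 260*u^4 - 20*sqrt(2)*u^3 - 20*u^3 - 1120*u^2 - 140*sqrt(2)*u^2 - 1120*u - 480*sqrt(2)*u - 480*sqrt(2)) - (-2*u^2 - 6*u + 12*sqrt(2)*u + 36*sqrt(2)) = -5*sqrt(2)*u^6 - 20*sqrt(2)*u^5 + 65*u^5 - 25*sqrt(2)*u^4 + 260*u^4 - 20*sqrt(2)*u^3 - 20*u^3 - 1118*u^2 - 140*sqrt(2)*u^2 - 1114*u - 492*sqrt(2)*u - 516*sqrt(2)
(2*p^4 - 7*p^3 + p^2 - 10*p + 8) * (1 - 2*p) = -4*p^5 + 16*p^4 - 9*p^3 + 21*p^2 - 26*p + 8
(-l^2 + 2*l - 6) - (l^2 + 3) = -2*l^2 + 2*l - 9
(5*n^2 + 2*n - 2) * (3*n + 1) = 15*n^3 + 11*n^2 - 4*n - 2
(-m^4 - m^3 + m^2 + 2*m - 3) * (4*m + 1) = -4*m^5 - 5*m^4 + 3*m^3 + 9*m^2 - 10*m - 3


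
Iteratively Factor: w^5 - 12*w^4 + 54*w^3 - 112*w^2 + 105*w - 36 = (w - 3)*(w^4 - 9*w^3 + 27*w^2 - 31*w + 12) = (w - 3)*(w - 1)*(w^3 - 8*w^2 + 19*w - 12) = (w - 3)*(w - 1)^2*(w^2 - 7*w + 12) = (w - 4)*(w - 3)*(w - 1)^2*(w - 3)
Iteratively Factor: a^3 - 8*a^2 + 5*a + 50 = (a - 5)*(a^2 - 3*a - 10) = (a - 5)^2*(a + 2)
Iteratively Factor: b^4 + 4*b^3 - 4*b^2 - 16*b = (b)*(b^3 + 4*b^2 - 4*b - 16) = b*(b - 2)*(b^2 + 6*b + 8) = b*(b - 2)*(b + 2)*(b + 4)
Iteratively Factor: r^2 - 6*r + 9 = (r - 3)*(r - 3)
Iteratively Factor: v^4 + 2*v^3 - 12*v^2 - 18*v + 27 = (v + 3)*(v^3 - v^2 - 9*v + 9) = (v - 1)*(v + 3)*(v^2 - 9) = (v - 3)*(v - 1)*(v + 3)*(v + 3)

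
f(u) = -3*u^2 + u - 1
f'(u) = 1 - 6*u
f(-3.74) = -46.70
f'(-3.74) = 23.44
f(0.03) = -0.97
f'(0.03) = 0.82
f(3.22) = -28.89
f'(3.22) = -18.32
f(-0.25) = -1.44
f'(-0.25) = 2.50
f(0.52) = -1.29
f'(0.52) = -2.12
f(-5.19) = -87.00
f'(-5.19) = 32.14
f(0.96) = -2.80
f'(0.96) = -4.76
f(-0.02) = -1.02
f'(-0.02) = 1.12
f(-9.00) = -253.00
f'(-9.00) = 55.00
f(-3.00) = -31.00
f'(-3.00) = 19.00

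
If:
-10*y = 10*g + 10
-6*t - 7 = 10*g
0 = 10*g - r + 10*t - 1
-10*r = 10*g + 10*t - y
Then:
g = -412/217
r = -2/217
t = 867/434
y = 195/217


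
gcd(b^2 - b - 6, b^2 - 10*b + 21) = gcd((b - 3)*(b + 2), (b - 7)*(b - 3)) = b - 3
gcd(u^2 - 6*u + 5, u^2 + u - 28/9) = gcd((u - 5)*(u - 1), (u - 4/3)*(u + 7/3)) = 1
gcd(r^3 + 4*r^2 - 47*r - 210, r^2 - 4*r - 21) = r - 7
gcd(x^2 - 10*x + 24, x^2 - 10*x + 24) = x^2 - 10*x + 24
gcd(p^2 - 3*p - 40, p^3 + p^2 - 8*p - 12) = 1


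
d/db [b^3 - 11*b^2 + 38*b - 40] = 3*b^2 - 22*b + 38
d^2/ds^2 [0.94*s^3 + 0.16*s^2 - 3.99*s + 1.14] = 5.64*s + 0.32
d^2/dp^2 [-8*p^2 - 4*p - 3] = -16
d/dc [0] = 0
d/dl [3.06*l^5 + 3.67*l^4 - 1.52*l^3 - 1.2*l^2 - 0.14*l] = 15.3*l^4 + 14.68*l^3 - 4.56*l^2 - 2.4*l - 0.14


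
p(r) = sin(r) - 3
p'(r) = cos(r)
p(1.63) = -2.00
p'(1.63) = -0.06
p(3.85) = -3.65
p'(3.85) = -0.76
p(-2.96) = -3.18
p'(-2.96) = -0.98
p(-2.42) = -3.66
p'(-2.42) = -0.75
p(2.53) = -2.43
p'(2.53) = -0.82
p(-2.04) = -3.89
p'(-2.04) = -0.45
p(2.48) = -2.39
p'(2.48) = -0.79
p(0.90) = -2.22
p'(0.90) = 0.62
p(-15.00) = -3.65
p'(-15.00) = -0.76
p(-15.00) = -3.65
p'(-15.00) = -0.76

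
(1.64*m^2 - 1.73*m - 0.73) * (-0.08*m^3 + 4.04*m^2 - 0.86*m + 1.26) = -0.1312*m^5 + 6.764*m^4 - 8.3412*m^3 + 0.605*m^2 - 1.552*m - 0.9198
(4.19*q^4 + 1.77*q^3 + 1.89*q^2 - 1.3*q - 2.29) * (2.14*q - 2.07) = 8.9666*q^5 - 4.8855*q^4 + 0.3807*q^3 - 6.6943*q^2 - 2.2096*q + 4.7403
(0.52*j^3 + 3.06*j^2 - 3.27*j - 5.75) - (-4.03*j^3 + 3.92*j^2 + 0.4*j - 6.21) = 4.55*j^3 - 0.86*j^2 - 3.67*j + 0.46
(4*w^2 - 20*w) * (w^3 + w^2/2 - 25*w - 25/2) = 4*w^5 - 18*w^4 - 110*w^3 + 450*w^2 + 250*w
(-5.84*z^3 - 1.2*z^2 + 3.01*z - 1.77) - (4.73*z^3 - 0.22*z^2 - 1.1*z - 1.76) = -10.57*z^3 - 0.98*z^2 + 4.11*z - 0.01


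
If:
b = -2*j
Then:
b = -2*j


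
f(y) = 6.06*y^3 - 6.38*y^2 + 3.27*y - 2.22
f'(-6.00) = 734.31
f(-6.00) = -1560.48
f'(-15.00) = 4285.17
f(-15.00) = -21939.27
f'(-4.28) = 390.91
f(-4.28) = -608.21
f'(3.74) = 209.84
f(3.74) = 237.79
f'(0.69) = 3.12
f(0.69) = -1.01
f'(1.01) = 8.93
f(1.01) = 0.82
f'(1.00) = 8.69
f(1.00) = 0.73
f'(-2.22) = 121.20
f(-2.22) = -107.23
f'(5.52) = 486.79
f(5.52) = 840.70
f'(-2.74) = 174.72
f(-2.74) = -183.74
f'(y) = 18.18*y^2 - 12.76*y + 3.27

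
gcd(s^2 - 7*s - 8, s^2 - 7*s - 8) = s^2 - 7*s - 8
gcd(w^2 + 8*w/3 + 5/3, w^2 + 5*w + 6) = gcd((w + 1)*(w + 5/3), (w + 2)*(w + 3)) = 1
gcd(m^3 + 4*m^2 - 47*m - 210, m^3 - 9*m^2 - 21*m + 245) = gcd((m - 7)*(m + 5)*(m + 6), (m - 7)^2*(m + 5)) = m^2 - 2*m - 35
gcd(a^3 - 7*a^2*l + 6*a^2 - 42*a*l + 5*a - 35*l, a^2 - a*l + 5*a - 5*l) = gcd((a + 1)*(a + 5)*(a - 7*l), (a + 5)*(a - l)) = a + 5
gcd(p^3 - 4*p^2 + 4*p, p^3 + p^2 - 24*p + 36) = p - 2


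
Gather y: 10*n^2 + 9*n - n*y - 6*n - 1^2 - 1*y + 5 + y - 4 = 10*n^2 - n*y + 3*n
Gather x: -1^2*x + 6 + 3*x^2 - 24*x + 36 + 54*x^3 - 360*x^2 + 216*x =54*x^3 - 357*x^2 + 191*x + 42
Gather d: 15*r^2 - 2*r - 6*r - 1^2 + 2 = 15*r^2 - 8*r + 1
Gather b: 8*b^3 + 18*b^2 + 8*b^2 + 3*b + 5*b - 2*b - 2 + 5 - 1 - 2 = 8*b^3 + 26*b^2 + 6*b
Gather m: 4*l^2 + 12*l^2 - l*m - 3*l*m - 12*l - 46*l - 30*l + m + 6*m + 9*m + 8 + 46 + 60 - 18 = 16*l^2 - 88*l + m*(16 - 4*l) + 96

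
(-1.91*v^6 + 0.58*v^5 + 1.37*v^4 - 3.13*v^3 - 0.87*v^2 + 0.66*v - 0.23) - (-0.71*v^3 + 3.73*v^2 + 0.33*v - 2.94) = -1.91*v^6 + 0.58*v^5 + 1.37*v^4 - 2.42*v^3 - 4.6*v^2 + 0.33*v + 2.71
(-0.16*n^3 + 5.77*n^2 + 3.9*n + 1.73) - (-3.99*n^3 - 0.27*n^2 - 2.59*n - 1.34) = 3.83*n^3 + 6.04*n^2 + 6.49*n + 3.07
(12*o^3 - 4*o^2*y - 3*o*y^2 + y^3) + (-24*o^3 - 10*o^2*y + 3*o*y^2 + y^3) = -12*o^3 - 14*o^2*y + 2*y^3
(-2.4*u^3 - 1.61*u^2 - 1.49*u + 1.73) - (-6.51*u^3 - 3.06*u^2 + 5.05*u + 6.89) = 4.11*u^3 + 1.45*u^2 - 6.54*u - 5.16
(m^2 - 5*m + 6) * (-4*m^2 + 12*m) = -4*m^4 + 32*m^3 - 84*m^2 + 72*m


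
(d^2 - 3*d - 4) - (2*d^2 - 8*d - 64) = -d^2 + 5*d + 60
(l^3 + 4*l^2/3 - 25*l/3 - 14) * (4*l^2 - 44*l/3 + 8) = 4*l^5 - 28*l^4/3 - 404*l^3/9 + 692*l^2/9 + 416*l/3 - 112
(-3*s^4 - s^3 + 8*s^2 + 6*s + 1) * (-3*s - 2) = 9*s^5 + 9*s^4 - 22*s^3 - 34*s^2 - 15*s - 2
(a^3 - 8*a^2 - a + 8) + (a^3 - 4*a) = 2*a^3 - 8*a^2 - 5*a + 8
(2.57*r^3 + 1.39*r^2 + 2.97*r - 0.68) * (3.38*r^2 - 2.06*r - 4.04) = 8.6866*r^5 - 0.596*r^4 - 3.2076*r^3 - 14.0322*r^2 - 10.598*r + 2.7472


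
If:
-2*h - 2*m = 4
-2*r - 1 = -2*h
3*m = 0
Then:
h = -2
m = 0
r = -5/2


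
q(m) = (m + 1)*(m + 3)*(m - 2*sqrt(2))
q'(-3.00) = 11.66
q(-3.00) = 0.00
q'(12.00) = 451.80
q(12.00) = 1788.46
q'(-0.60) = -8.64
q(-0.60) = -3.29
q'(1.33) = 0.11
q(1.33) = -15.12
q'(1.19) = -1.28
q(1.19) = -15.03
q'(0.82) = -4.38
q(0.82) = -13.96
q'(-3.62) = 22.52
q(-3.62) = -10.47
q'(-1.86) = -2.29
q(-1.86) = 4.60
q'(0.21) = -7.69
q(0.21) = -10.17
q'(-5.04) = 56.08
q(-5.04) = -64.85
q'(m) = (m + 1)*(m + 3) + (m + 1)*(m - 2*sqrt(2)) + (m + 3)*(m - 2*sqrt(2)) = 3*m^2 - 4*sqrt(2)*m + 8*m - 8*sqrt(2) + 3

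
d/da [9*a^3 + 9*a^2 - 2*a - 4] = 27*a^2 + 18*a - 2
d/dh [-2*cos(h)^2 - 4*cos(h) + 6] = 4*(cos(h) + 1)*sin(h)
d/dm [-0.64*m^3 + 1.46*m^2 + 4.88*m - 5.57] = -1.92*m^2 + 2.92*m + 4.88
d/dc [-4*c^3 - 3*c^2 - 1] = 6*c*(-2*c - 1)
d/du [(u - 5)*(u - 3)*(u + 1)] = 3*u^2 - 14*u + 7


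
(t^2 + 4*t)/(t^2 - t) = (t + 4)/(t - 1)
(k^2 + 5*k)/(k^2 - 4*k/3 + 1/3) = 3*k*(k + 5)/(3*k^2 - 4*k + 1)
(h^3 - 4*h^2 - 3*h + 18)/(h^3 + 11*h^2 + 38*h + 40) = (h^2 - 6*h + 9)/(h^2 + 9*h + 20)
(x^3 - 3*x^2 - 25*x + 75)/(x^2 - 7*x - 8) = (-x^3 + 3*x^2 + 25*x - 75)/(-x^2 + 7*x + 8)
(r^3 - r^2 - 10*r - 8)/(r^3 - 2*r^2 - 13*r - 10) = (r - 4)/(r - 5)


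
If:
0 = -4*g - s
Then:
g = -s/4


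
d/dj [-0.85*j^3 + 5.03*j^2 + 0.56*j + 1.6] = -2.55*j^2 + 10.06*j + 0.56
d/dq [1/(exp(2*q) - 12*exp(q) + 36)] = 2*(6 - exp(q))*exp(q)/(exp(2*q) - 12*exp(q) + 36)^2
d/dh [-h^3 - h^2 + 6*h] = -3*h^2 - 2*h + 6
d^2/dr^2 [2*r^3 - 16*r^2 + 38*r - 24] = 12*r - 32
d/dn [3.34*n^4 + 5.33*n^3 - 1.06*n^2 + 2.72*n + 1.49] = 13.36*n^3 + 15.99*n^2 - 2.12*n + 2.72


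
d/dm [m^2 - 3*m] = 2*m - 3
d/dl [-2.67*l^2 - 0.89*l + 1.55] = -5.34*l - 0.89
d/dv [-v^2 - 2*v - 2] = -2*v - 2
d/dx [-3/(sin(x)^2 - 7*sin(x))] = 3*(2*sin(x) - 7)*cos(x)/((sin(x) - 7)^2*sin(x)^2)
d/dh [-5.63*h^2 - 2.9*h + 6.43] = -11.26*h - 2.9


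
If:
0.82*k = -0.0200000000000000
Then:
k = -0.02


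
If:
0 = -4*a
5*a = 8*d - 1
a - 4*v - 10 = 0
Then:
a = 0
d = 1/8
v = -5/2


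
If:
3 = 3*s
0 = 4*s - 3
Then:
No Solution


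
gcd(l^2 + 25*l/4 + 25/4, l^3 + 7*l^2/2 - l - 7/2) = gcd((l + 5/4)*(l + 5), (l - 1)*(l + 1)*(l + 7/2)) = 1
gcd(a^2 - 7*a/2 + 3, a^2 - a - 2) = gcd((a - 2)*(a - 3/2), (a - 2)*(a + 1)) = a - 2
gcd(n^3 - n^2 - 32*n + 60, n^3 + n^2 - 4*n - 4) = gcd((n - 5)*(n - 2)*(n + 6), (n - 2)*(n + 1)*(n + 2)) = n - 2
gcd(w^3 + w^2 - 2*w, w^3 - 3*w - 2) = 1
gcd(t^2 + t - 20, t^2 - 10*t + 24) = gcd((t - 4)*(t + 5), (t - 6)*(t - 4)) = t - 4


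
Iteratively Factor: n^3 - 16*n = (n)*(n^2 - 16) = n*(n - 4)*(n + 4)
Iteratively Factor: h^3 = (h)*(h^2) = h^2*(h)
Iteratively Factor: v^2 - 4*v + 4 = (v - 2)*(v - 2)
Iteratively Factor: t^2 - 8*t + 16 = (t - 4)*(t - 4)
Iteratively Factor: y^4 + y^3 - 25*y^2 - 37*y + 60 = (y - 1)*(y^3 + 2*y^2 - 23*y - 60) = (y - 1)*(y + 3)*(y^2 - y - 20) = (y - 1)*(y + 3)*(y + 4)*(y - 5)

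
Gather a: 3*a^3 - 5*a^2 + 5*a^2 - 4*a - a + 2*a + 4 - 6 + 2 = 3*a^3 - 3*a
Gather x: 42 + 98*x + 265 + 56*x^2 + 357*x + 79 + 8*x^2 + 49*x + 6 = 64*x^2 + 504*x + 392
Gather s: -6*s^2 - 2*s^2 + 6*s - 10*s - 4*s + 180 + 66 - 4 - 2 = -8*s^2 - 8*s + 240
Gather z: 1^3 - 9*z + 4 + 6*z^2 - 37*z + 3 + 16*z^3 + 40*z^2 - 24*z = 16*z^3 + 46*z^2 - 70*z + 8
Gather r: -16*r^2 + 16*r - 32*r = -16*r^2 - 16*r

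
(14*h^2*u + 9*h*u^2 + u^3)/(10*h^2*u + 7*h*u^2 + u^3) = (7*h + u)/(5*h + u)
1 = 1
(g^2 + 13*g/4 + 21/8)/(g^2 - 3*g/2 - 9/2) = (g + 7/4)/(g - 3)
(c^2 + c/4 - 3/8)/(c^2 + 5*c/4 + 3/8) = (2*c - 1)/(2*c + 1)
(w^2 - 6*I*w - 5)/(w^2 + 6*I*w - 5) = (w^2 - 6*I*w - 5)/(w^2 + 6*I*w - 5)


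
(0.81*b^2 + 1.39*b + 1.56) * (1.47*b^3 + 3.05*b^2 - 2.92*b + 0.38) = 1.1907*b^5 + 4.5138*b^4 + 4.1675*b^3 + 1.007*b^2 - 4.027*b + 0.5928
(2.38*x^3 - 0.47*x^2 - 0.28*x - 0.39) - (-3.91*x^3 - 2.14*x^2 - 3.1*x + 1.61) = 6.29*x^3 + 1.67*x^2 + 2.82*x - 2.0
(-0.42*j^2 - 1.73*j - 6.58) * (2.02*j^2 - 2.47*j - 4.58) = -0.8484*j^4 - 2.4572*j^3 - 7.0949*j^2 + 24.176*j + 30.1364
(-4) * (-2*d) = 8*d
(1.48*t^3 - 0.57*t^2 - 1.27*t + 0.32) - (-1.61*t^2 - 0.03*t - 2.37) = 1.48*t^3 + 1.04*t^2 - 1.24*t + 2.69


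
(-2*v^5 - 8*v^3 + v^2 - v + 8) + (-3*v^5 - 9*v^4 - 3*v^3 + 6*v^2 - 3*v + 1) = -5*v^5 - 9*v^4 - 11*v^3 + 7*v^2 - 4*v + 9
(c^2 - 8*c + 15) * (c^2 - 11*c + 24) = c^4 - 19*c^3 + 127*c^2 - 357*c + 360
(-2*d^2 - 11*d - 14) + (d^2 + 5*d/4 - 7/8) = -d^2 - 39*d/4 - 119/8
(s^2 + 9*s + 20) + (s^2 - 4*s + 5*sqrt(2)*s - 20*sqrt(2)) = 2*s^2 + 5*s + 5*sqrt(2)*s - 20*sqrt(2) + 20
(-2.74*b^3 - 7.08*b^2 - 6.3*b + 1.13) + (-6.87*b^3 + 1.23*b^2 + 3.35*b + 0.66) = -9.61*b^3 - 5.85*b^2 - 2.95*b + 1.79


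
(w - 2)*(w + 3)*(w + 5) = w^3 + 6*w^2 - w - 30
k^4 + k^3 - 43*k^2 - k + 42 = (k - 6)*(k - 1)*(k + 1)*(k + 7)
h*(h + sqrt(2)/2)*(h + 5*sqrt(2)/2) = h^3 + 3*sqrt(2)*h^2 + 5*h/2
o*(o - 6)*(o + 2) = o^3 - 4*o^2 - 12*o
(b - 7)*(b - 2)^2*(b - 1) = b^4 - 12*b^3 + 43*b^2 - 60*b + 28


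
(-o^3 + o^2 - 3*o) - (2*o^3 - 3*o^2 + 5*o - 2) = -3*o^3 + 4*o^2 - 8*o + 2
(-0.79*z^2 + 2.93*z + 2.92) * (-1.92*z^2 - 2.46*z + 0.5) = 1.5168*z^4 - 3.6822*z^3 - 13.2092*z^2 - 5.7182*z + 1.46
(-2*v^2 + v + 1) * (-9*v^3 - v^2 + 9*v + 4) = 18*v^5 - 7*v^4 - 28*v^3 + 13*v + 4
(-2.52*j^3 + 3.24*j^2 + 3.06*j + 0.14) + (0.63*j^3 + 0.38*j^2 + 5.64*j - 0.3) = -1.89*j^3 + 3.62*j^2 + 8.7*j - 0.16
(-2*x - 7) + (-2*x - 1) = -4*x - 8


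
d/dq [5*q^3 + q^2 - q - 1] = 15*q^2 + 2*q - 1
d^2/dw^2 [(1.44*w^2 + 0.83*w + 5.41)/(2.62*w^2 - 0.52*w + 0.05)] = (15.318616*w^3 + 221.686584*w^2 - 44.875884*w + 1.558668)/(17.984728*w^6 - 10.708464*w^5 + 3.155004*w^4 - 0.549328*w^3 + 0.06021*w^2 - 0.0039*w + 0.000125)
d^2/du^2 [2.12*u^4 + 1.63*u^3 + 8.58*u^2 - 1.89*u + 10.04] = 25.44*u^2 + 9.78*u + 17.16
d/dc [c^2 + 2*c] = 2*c + 2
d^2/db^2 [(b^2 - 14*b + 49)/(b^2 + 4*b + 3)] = 4*(-9*b^3 + 69*b^2 + 357*b + 407)/(b^6 + 12*b^5 + 57*b^4 + 136*b^3 + 171*b^2 + 108*b + 27)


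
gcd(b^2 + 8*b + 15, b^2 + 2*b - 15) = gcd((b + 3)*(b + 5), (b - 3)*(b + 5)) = b + 5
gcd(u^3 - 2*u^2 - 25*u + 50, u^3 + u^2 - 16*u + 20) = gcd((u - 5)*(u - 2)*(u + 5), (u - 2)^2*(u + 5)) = u^2 + 3*u - 10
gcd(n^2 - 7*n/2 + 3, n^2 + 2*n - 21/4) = n - 3/2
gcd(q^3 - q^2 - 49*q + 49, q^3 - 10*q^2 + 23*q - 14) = q^2 - 8*q + 7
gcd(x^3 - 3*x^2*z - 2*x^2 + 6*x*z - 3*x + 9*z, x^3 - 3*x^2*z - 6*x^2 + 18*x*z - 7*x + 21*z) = x^2 - 3*x*z + x - 3*z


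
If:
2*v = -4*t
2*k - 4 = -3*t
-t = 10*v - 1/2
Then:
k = 155/76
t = -1/38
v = 1/19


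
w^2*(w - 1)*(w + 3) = w^4 + 2*w^3 - 3*w^2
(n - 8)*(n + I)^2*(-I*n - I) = -I*n^4 + 2*n^3 + 7*I*n^3 - 14*n^2 + 9*I*n^2 - 16*n - 7*I*n - 8*I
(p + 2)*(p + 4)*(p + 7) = p^3 + 13*p^2 + 50*p + 56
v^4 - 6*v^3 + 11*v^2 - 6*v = v*(v - 3)*(v - 2)*(v - 1)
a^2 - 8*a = a*(a - 8)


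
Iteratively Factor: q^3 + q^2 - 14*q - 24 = (q + 2)*(q^2 - q - 12) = (q - 4)*(q + 2)*(q + 3)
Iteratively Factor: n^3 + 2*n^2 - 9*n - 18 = (n - 3)*(n^2 + 5*n + 6) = (n - 3)*(n + 3)*(n + 2)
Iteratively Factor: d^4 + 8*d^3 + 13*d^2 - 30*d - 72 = (d - 2)*(d^3 + 10*d^2 + 33*d + 36) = (d - 2)*(d + 3)*(d^2 + 7*d + 12) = (d - 2)*(d + 3)^2*(d + 4)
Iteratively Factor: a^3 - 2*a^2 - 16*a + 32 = (a + 4)*(a^2 - 6*a + 8) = (a - 2)*(a + 4)*(a - 4)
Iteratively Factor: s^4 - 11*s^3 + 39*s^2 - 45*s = (s - 3)*(s^3 - 8*s^2 + 15*s) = (s - 3)^2*(s^2 - 5*s) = (s - 5)*(s - 3)^2*(s)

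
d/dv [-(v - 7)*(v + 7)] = -2*v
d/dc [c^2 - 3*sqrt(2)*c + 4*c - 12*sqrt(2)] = 2*c - 3*sqrt(2) + 4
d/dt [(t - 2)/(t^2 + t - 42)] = (t^2 + t - (t - 2)*(2*t + 1) - 42)/(t^2 + t - 42)^2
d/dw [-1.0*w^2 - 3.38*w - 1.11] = -2.0*w - 3.38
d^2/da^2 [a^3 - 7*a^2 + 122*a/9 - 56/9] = 6*a - 14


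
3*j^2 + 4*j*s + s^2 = (j + s)*(3*j + s)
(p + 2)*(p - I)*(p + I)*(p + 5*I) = p^4 + 2*p^3 + 5*I*p^3 + p^2 + 10*I*p^2 + 2*p + 5*I*p + 10*I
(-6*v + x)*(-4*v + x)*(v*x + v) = 24*v^3*x + 24*v^3 - 10*v^2*x^2 - 10*v^2*x + v*x^3 + v*x^2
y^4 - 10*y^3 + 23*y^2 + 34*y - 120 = (y - 5)*(y - 4)*(y - 3)*(y + 2)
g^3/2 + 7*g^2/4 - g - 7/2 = (g/2 + sqrt(2)/2)*(g + 7/2)*(g - sqrt(2))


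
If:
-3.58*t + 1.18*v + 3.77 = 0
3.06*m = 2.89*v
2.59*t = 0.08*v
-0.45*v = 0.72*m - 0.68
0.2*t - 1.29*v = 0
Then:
No Solution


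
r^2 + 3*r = r*(r + 3)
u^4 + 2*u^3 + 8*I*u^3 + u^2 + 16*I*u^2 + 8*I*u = u*(u + 8*I)*(-I*u - I)*(I*u + I)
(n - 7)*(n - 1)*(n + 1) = n^3 - 7*n^2 - n + 7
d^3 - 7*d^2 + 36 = (d - 6)*(d - 3)*(d + 2)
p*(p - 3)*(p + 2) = p^3 - p^2 - 6*p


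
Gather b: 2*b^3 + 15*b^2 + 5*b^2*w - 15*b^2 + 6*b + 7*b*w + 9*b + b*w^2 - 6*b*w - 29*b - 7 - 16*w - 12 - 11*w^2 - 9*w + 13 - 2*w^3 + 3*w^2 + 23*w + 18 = 2*b^3 + 5*b^2*w + b*(w^2 + w - 14) - 2*w^3 - 8*w^2 - 2*w + 12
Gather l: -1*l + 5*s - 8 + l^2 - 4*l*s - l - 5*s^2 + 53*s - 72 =l^2 + l*(-4*s - 2) - 5*s^2 + 58*s - 80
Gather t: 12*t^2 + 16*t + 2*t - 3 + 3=12*t^2 + 18*t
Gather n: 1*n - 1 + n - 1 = 2*n - 2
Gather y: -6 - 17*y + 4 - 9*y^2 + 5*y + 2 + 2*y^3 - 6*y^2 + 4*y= 2*y^3 - 15*y^2 - 8*y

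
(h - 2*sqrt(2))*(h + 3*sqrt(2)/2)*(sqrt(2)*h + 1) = sqrt(2)*h^3 - 13*sqrt(2)*h/2 - 6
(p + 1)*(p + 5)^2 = p^3 + 11*p^2 + 35*p + 25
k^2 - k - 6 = (k - 3)*(k + 2)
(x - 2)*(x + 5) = x^2 + 3*x - 10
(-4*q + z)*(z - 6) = -4*q*z + 24*q + z^2 - 6*z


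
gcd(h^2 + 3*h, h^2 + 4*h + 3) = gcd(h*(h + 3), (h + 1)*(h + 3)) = h + 3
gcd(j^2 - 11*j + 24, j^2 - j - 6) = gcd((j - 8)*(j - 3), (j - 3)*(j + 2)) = j - 3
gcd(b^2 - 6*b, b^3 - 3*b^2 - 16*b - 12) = b - 6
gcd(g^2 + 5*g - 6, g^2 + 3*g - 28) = 1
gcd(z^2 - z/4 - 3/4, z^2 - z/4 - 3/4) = z^2 - z/4 - 3/4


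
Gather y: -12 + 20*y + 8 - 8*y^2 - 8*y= -8*y^2 + 12*y - 4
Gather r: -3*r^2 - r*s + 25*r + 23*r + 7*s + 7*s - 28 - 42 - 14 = -3*r^2 + r*(48 - s) + 14*s - 84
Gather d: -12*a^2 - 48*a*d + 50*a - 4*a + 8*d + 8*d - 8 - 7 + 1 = -12*a^2 + 46*a + d*(16 - 48*a) - 14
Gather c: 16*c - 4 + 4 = 16*c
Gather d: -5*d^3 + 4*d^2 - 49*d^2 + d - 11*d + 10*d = -5*d^3 - 45*d^2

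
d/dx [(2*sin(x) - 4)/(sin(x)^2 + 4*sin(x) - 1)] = 2*(4*sin(x) + cos(x)^2 + 6)*cos(x)/(4*sin(x) - cos(x)^2)^2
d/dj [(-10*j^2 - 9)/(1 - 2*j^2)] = -56*j/(2*j^2 - 1)^2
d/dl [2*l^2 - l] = 4*l - 1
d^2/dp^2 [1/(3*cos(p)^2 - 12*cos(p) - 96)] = (4*sin(p)^4 - 146*sin(p)^2 - 113*cos(p) - 3*cos(3*p) + 46)/(3*(sin(p)^2 + 4*cos(p) + 31)^3)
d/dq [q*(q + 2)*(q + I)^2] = (q + I)*(2*q*(q + 2) + q*(q + I) + (q + 2)*(q + I))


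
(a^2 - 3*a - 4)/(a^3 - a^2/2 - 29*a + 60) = 2*(a + 1)/(2*a^2 + 7*a - 30)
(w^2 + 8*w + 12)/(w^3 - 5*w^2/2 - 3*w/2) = 2*(w^2 + 8*w + 12)/(w*(2*w^2 - 5*w - 3))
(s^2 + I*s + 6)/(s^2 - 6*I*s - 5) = (s^2 + I*s + 6)/(s^2 - 6*I*s - 5)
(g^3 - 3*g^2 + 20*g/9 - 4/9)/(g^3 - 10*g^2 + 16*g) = (g^2 - g + 2/9)/(g*(g - 8))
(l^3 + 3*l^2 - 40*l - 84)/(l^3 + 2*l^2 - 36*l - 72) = (l + 7)/(l + 6)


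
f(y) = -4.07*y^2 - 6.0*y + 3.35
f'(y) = -8.14*y - 6.0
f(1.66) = -17.83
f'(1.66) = -19.51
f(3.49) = -67.16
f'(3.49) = -34.41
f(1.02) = -7.00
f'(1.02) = -14.30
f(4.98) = -127.47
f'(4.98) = -46.54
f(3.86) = -80.45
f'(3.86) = -37.42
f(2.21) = -29.79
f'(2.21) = -23.99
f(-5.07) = -70.85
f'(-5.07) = 35.27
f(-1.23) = 4.57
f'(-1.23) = 4.01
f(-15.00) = -822.40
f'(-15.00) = 116.10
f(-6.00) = -107.17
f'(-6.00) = 42.84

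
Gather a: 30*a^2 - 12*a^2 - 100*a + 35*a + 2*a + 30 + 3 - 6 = 18*a^2 - 63*a + 27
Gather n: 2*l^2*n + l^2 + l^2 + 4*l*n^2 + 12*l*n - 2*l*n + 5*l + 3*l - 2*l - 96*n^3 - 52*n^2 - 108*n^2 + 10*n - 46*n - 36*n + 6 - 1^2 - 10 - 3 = 2*l^2 + 6*l - 96*n^3 + n^2*(4*l - 160) + n*(2*l^2 + 10*l - 72) - 8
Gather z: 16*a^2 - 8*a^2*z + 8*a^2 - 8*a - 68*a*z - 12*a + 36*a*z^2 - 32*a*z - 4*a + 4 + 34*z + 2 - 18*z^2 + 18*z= 24*a^2 - 24*a + z^2*(36*a - 18) + z*(-8*a^2 - 100*a + 52) + 6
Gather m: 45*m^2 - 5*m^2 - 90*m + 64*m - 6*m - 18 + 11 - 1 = 40*m^2 - 32*m - 8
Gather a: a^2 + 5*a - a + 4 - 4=a^2 + 4*a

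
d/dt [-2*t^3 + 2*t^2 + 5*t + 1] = -6*t^2 + 4*t + 5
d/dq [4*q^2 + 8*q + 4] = 8*q + 8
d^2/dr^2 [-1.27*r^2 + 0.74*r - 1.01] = -2.54000000000000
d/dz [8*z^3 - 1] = 24*z^2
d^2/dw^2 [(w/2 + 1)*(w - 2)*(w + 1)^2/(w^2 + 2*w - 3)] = (w^6 + 6*w^5 + 3*w^4 - 36*w^3 - 21*w^2 - 42*w - 103)/(w^6 + 6*w^5 + 3*w^4 - 28*w^3 - 9*w^2 + 54*w - 27)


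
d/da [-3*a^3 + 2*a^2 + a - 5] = -9*a^2 + 4*a + 1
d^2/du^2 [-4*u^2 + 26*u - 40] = -8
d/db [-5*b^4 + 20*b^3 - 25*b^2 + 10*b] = -20*b^3 + 60*b^2 - 50*b + 10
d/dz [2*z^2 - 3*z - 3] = 4*z - 3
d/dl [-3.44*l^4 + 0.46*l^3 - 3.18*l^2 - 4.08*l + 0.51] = -13.76*l^3 + 1.38*l^2 - 6.36*l - 4.08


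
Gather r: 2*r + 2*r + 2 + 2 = 4*r + 4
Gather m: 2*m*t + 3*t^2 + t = 2*m*t + 3*t^2 + t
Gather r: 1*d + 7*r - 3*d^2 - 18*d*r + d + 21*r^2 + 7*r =-3*d^2 + 2*d + 21*r^2 + r*(14 - 18*d)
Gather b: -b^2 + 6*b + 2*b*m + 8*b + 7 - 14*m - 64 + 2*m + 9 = -b^2 + b*(2*m + 14) - 12*m - 48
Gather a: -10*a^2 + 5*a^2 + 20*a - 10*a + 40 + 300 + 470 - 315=-5*a^2 + 10*a + 495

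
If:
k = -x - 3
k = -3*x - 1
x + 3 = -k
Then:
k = -4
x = 1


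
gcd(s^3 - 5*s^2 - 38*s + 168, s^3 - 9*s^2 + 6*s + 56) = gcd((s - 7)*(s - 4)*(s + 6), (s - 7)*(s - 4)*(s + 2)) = s^2 - 11*s + 28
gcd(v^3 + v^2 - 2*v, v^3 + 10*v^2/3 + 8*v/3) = v^2 + 2*v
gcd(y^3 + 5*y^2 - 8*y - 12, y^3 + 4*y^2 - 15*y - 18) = y^2 + 7*y + 6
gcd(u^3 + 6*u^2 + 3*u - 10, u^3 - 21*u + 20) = u^2 + 4*u - 5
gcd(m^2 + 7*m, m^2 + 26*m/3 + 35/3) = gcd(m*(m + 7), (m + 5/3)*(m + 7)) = m + 7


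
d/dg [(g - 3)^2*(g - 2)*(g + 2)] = 4*g^3 - 18*g^2 + 10*g + 24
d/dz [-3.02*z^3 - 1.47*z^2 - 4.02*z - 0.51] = -9.06*z^2 - 2.94*z - 4.02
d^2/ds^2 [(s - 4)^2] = 2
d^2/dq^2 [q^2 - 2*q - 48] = 2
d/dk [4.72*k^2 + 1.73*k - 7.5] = 9.44*k + 1.73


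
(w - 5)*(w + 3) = w^2 - 2*w - 15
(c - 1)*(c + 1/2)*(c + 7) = c^3 + 13*c^2/2 - 4*c - 7/2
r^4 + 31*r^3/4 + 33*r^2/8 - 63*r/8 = r*(r - 3/4)*(r + 3/2)*(r + 7)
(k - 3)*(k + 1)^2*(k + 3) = k^4 + 2*k^3 - 8*k^2 - 18*k - 9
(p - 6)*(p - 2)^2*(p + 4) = p^4 - 6*p^3 - 12*p^2 + 88*p - 96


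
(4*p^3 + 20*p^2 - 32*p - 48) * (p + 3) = 4*p^4 + 32*p^3 + 28*p^2 - 144*p - 144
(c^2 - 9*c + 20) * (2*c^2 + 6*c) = 2*c^4 - 12*c^3 - 14*c^2 + 120*c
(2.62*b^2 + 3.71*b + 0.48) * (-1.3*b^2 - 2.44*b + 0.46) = -3.406*b^4 - 11.2158*b^3 - 8.4712*b^2 + 0.5354*b + 0.2208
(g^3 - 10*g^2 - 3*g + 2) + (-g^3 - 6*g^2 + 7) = -16*g^2 - 3*g + 9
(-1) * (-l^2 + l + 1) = l^2 - l - 1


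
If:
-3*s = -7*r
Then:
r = 3*s/7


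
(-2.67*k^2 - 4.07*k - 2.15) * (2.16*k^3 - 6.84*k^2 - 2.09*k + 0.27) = -5.7672*k^5 + 9.4716*k^4 + 28.7751*k^3 + 22.4914*k^2 + 3.3946*k - 0.5805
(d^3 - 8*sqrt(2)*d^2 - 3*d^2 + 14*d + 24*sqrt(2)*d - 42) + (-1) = d^3 - 8*sqrt(2)*d^2 - 3*d^2 + 14*d + 24*sqrt(2)*d - 43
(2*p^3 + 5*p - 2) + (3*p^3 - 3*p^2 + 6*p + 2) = 5*p^3 - 3*p^2 + 11*p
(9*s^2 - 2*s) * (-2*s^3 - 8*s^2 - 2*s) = -18*s^5 - 68*s^4 - 2*s^3 + 4*s^2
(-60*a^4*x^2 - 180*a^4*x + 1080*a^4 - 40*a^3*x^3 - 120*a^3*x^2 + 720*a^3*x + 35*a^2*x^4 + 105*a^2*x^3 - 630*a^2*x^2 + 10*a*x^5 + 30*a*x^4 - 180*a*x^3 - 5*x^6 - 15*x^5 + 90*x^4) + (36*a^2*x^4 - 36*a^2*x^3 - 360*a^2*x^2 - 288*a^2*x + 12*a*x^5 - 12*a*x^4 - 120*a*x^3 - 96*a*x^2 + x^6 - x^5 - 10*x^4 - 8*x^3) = -60*a^4*x^2 - 180*a^4*x + 1080*a^4 - 40*a^3*x^3 - 120*a^3*x^2 + 720*a^3*x + 71*a^2*x^4 + 69*a^2*x^3 - 990*a^2*x^2 - 288*a^2*x + 22*a*x^5 + 18*a*x^4 - 300*a*x^3 - 96*a*x^2 - 4*x^6 - 16*x^5 + 80*x^4 - 8*x^3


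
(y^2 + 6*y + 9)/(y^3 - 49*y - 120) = (y + 3)/(y^2 - 3*y - 40)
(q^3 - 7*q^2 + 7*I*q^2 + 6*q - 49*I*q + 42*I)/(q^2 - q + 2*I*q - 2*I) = (q^2 + q*(-6 + 7*I) - 42*I)/(q + 2*I)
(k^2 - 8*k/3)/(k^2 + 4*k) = (k - 8/3)/(k + 4)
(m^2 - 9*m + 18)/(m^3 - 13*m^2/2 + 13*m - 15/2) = 2*(m - 6)/(2*m^2 - 7*m + 5)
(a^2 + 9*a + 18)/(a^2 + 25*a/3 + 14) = 3*(a + 3)/(3*a + 7)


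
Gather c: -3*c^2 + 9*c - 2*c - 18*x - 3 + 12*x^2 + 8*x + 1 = -3*c^2 + 7*c + 12*x^2 - 10*x - 2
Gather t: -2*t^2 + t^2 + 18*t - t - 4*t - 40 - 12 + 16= -t^2 + 13*t - 36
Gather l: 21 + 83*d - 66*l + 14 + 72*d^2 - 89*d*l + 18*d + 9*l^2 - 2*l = 72*d^2 + 101*d + 9*l^2 + l*(-89*d - 68) + 35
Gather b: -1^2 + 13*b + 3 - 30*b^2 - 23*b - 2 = -30*b^2 - 10*b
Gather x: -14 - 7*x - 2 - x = -8*x - 16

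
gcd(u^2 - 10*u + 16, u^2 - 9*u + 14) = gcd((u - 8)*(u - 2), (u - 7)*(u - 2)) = u - 2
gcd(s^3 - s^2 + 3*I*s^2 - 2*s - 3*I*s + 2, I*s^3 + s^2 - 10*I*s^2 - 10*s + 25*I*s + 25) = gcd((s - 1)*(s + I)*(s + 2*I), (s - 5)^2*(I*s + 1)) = 1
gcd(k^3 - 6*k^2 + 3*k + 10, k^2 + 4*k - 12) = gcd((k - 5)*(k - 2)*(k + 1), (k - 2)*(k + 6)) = k - 2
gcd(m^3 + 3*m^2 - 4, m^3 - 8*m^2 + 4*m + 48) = m + 2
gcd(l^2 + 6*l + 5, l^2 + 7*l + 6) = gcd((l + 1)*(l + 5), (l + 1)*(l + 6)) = l + 1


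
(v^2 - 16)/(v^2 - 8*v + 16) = (v + 4)/(v - 4)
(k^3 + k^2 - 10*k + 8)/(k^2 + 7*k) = (k^3 + k^2 - 10*k + 8)/(k*(k + 7))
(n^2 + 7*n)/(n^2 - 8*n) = (n + 7)/(n - 8)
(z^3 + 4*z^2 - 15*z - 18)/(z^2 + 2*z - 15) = (z^2 + 7*z + 6)/(z + 5)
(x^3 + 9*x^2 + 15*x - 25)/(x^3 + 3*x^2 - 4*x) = (x^2 + 10*x + 25)/(x*(x + 4))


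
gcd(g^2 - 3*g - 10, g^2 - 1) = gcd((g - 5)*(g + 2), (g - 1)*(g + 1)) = 1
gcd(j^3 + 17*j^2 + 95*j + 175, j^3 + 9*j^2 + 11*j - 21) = j + 7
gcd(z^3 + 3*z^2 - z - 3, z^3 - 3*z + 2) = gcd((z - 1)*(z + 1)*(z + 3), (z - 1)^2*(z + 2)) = z - 1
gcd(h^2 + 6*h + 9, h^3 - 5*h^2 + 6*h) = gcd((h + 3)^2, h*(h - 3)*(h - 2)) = 1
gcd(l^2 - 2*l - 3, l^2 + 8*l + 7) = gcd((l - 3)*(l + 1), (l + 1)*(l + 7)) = l + 1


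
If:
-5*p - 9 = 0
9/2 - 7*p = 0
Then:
No Solution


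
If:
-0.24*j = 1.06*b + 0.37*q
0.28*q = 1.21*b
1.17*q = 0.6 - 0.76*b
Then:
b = 0.10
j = -1.14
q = 0.45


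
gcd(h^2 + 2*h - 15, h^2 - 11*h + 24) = h - 3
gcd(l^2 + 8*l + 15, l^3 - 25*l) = l + 5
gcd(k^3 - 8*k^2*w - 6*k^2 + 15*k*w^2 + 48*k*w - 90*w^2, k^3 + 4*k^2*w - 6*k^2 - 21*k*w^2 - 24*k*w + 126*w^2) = -k^2 + 3*k*w + 6*k - 18*w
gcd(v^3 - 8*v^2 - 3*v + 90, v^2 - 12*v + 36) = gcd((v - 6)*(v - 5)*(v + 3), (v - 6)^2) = v - 6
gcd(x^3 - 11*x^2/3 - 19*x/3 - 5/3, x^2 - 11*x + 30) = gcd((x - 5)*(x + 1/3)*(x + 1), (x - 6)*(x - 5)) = x - 5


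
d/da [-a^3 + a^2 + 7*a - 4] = -3*a^2 + 2*a + 7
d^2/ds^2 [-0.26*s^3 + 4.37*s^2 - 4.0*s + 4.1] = 8.74 - 1.56*s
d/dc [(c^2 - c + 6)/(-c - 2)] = (-c^2 - 4*c + 8)/(c^2 + 4*c + 4)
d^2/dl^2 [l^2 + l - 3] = 2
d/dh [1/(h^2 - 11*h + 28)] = (11 - 2*h)/(h^2 - 11*h + 28)^2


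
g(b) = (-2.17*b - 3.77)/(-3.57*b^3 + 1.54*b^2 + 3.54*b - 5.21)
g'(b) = (-2.17*b - 3.77)*(10.71*b^2 - 3.08*b - 3.54)/(-3.57*b^3 + 1.54*b^2 + 3.54*b - 5.21)^2 - 2.17/(-3.57*b^3 + 1.54*b^2 + 3.54*b - 5.21) = (-15.4938*b^3 - 37.0349*b^2 + 11.6116*b + 24.6515)/(12.7449*b^6 - 10.9956*b^5 - 22.904*b^4 + 48.1026*b^3 - 3.5152*b^2 - 36.8868*b + 27.1441)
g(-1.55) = -0.06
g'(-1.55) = -0.62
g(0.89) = 1.70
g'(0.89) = -0.47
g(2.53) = 0.21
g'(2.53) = -0.22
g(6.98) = 0.02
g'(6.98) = -0.01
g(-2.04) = 0.03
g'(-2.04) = -0.04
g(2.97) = 0.14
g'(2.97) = -0.12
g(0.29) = 1.06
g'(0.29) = 1.43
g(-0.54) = 0.43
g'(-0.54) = 0.27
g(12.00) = 0.01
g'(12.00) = -0.00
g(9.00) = 0.01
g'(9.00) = -0.00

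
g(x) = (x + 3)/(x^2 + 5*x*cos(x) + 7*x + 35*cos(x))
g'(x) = (x + 3)*(5*x*sin(x) - 2*x + 35*sin(x) - 5*cos(x) - 7)/(x^2 + 5*x*cos(x) + 7*x + 35*cos(x))^2 + 1/(x^2 + 5*x*cos(x) + 7*x + 35*cos(x)) = (5*x^2*sin(x) - x^2 + 50*x*sin(x) - 6*x + 105*sin(x) + 20*cos(x) - 21)/((x + 7)^2*(x + 5*cos(x))^2)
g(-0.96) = 0.18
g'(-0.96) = -0.42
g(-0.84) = 0.14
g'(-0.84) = -0.22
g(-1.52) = -0.21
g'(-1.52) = -1.11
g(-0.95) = 0.17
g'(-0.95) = -0.39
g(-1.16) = 0.38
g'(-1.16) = -2.37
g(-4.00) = 0.05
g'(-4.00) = -0.08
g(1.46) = 0.26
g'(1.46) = 0.54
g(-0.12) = 0.09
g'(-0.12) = -0.01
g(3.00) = -0.31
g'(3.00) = -0.07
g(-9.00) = -0.22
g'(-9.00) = -0.12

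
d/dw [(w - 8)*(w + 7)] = 2*w - 1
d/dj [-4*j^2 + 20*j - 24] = 20 - 8*j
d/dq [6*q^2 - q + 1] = 12*q - 1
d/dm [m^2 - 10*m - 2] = 2*m - 10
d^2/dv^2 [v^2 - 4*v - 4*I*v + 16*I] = 2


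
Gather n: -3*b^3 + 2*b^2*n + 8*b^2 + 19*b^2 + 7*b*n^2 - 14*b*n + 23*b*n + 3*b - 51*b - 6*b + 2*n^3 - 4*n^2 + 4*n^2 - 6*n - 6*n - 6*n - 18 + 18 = -3*b^3 + 27*b^2 + 7*b*n^2 - 54*b + 2*n^3 + n*(2*b^2 + 9*b - 18)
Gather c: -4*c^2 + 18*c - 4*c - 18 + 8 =-4*c^2 + 14*c - 10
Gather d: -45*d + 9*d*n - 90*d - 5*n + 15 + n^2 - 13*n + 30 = d*(9*n - 135) + n^2 - 18*n + 45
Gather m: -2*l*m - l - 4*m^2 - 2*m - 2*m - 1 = -l - 4*m^2 + m*(-2*l - 4) - 1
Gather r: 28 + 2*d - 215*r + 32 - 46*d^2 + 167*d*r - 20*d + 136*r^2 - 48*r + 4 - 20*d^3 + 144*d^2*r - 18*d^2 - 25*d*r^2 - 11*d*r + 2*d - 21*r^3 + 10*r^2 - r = -20*d^3 - 64*d^2 - 16*d - 21*r^3 + r^2*(146 - 25*d) + r*(144*d^2 + 156*d - 264) + 64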